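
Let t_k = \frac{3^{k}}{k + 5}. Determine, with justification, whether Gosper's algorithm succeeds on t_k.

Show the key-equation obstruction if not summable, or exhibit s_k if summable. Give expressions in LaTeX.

No — t_k has no hypergeometric antidifference.

Compute t_(k+1)/t_k: get 3*(k + 5)/(k + 6).
Gosper form: A/B · C(k+1)/C(k) with A=3*k + 15, B=k + 6, C=1.
Key eq: (3*k + 15)·f(k+1) = (k + 5)·f(k) + (1).
Degrees (1,1,0) ⇒ d ≤ -1.
d = -1 < 0 ⇒ no nonzero polynomial f; not summable.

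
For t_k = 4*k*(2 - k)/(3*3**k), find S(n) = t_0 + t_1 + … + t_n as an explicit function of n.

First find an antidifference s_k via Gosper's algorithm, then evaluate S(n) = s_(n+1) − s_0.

Step 1: r(k) = (k**2 - 1)/(3*k*(k - 2)).
Take A(k)=1/3, B(k)=1, C(k)=k**2 - 2*k.
Solve (1/3)·f(k+1) − (1)·f(k) = k**2 - 2*k.
Degrees (0,0,2) ⇒ d ≤ 2.
Match coefficients ⇒ f(k) = -3*k*(k - 1)/2.
Certificate R = B(k−1)f/C = -3*(k - 1)/(2*(k - 2)) gives s_k = 2*k*(k - 1)/3**k.
Verify: 4*k*(2 - k)/(3*3**k) matches t_k.
Telescope: S(n) = s_(n+1) − s_(0) = 2*3**(-n - 1)*n*(n + 1) − (0) = 2*3**(-n - 1)*n*(n + 1).

S(n) = 2*3**(-n - 1)*n*(n + 1)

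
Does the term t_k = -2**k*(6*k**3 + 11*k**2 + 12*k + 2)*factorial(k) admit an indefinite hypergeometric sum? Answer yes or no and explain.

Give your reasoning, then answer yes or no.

Compute t_(k+1)/t_k: get 2*(6*k**4 + 35*k**3 + 81*k**2 + 83*k + 31)/(6*k**3 + 11*k**2 + 12*k + 2).
So A=2*k + 2 and B=1, with C=k**3 + 11*k**2/6 + 2*k + 1/3.
f must satisfy (2*k + 2)·f(k+1) − (1)·f(k) = k**3 + 11*k**2/6 + 2*k + 1/3.
d = 2 from the (1,0,3) case.
A polynomial solution: f(k) = k*(3*k - 2)/6.
So s_k = (B(k−1)f/C)·t_k = (k*(3*k - 2)/(6*k**3 + 11*k**2 + 12*k + 2))·t_k = -2**k*k*(3*k - 2)*factorial(k).
Verify: -2**k*(6*k**3 + 11*k**2 + 12*k + 2)*factorial(k) matches t_k.

Yes. s_k = -2**k*k*(3*k - 2)*factorial(k).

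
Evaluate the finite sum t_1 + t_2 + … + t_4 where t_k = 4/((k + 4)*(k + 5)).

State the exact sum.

The ratio is (k + 4)/(k + 6).
Factor: A=k + 4; B=k + 6; C=1.
Solve (k + 4)·f(k+1) − (k + 5)·f(k) = 1.
deg f ≤ 1 (via 1,1,0).
A polynomial solution: f(k) = k/4.
So s_k = (B(k−1)f/C)·t_k = (k*(k + 5)/4)·t_k = k/(k + 4).
Check: Δs_k = 4/(k**2 + 9*k + 20). ✓
Evaluate s at k=5 and k=1: 5/9 and 1/5; difference 16/45.

Σ = 16/45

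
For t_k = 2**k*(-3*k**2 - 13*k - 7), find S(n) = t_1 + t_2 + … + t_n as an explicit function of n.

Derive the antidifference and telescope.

Step 1: r(k) = 2*(3*k**2 + 19*k + 23)/(3*k**2 + 13*k + 7).
Gosper form: A/B · C(k+1)/C(k) with A=2, B=1, C=k**2 + 13*k/3 + 7/3.
f must satisfy (2)·f(k+1) − (1)·f(k) = k**2 + 13*k/3 + 7/3.
deg f ≤ 2 (via 0,0,2).
Coefficient equations give f(k) = (3*k**2 + k - 1)/3.
So s_k = (B(k−1)f/C)·t_k = ((3*k**2 + k - 1)/(3*k**2 + 13*k + 7))·t_k = 2**k*(-3*k**2 - k + 1).
s_(k+1) − s_k = 2**k*(-3*k**2 - 13*k - 7) = t_k.
Telescope: S(n) = s_(n+1) − s_(1) = 2**(n + 1)*(-3*n**2 - 7*n - 3) − (-6) = -6*2**n*n**2 - 14*2**n*n - 6*2**n + 6.

S(n) = -6*2**n*n**2 - 14*2**n*n - 6*2**n + 6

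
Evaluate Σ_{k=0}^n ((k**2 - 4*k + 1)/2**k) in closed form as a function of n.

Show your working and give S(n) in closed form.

Compute t_(k+1)/t_k: get (k**2/2 - k - 1)/(k**2 - 4*k + 1).
So A=1/2 and B=1, with C=k**2 - 4*k + 1.
Solve (1/2)·f(k+1) − (1)·f(k) = k**2 - 4*k + 1.
Degrees (0,0,2) ⇒ d ≤ 2.
Match coefficients ⇒ f(k) = -2*k*(k - 2).
Get s_k = R·t_k = 2**(1 - k)*k*(2 - k) with R(k) = B(k−1)f(k)/C(k) = -2*k*(k - 2)/(k**2 - 4*k + 1).
Δs = (k**2 - 4*k + 1)/2**k, as required.
Σ_(k=0)^n t_k = s_(n+1) − s_(0) = ((1 - n**2)/2**n) − (0), i.e. (1 - n**2)/2**n.

S(n) = (1 - n**2)/2**n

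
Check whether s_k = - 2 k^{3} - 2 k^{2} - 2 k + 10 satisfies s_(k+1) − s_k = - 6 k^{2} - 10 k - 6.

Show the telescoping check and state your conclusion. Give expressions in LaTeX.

s_(k+1) = -2*k - 2*(k + 1)**3 - 2*(k + 1)**2 + 8
s_(k+1) − s_k = -6*k**2 - 10*k - 6
(s_(k+1) − s_k) − t_k = 0

Valid: the claim telescopes to t_k.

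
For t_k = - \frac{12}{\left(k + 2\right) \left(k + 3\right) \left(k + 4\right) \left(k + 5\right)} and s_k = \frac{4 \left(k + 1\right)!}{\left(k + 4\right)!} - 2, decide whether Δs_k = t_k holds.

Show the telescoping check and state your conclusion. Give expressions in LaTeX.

s_(k+1) = 4*factorial(k + 2)/factorial(k + 5) - 2
s_(k+1) − s_k = -12/((k + 2)*(k + 3)*(k + 4)*(k + 5))
(s_(k+1) − s_k) − t_k = 0

valid; difference matches t_k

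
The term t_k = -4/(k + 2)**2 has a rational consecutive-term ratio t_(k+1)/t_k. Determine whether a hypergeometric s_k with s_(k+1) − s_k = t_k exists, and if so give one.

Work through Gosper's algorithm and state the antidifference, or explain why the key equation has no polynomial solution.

no hypergeometric antidifference exists

Ratio r(k) = (k + 2)**2/(k + 3)**2.
Gosper form: A/B · C(k+1)/C(k) with A=k**2 + 4*k + 4, B=k**2 + 6*k + 9, C=1.
Key eq: (k**2 + 4*k + 4)·f(k+1) = (k**2 + 4*k + 4)·f(k) + (1).
Degrees (2,2,0) ⇒ d ≤ 0.
Write f(k) = c0. Then LHS − RHS = -1, requiring -1 = 0: contradictory. No certificate.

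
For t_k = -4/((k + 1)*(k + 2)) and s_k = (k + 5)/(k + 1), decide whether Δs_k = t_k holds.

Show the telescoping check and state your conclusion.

s_(k+1) = (k + 6)/(k + 2)
s_(k+1) − s_k = -4/(k**2 + 3*k + 2)
(s_(k+1) − s_k) − t_k = 0

valid; difference matches t_k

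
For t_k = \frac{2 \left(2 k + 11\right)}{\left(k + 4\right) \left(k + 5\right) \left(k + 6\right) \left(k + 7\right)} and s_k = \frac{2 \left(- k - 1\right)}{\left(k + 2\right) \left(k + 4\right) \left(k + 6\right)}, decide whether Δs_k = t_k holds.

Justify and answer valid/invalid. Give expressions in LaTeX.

Invalid: residual \frac{6 \left(- k^{2} - 9 k - 19\right)}{k^{6} + 27 k^{5} + 295 k^{4} + 1665 k^{3} + 5104 k^{2} + 8028 k + 5040} ≠ 0.

s_(k+1) = 2*(-k - 2)/((k + 3)*(k + 5)*(k + 7))
s_(k+1) − s_k = 2*(2*k**3 + 18*k**2 + 40*k + 9)/(k**6 + 27*k**5 + 295*k**4 + 1665*k**3 + 5104*k**2 + 8028*k + 5040)
(s_(k+1) − s_k) − t_k = 6*(-k**2 - 9*k - 19)/(k**6 + 27*k**5 + 295*k**4 + 1665*k**3 + 5104*k**2 + 8028*k + 5040)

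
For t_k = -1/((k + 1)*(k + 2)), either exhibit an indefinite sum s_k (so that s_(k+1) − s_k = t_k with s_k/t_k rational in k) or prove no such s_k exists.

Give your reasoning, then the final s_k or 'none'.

r(k) = (k + 1)/(k + 3) after simplifying.
Take A(k)=k + 1, B(k)=k + 3, C(k)=1.
f must satisfy (k + 1)·f(k+1) − (k + 2)·f(k) = 1.
Bound: deg f ≤ 1.
Match coefficients ⇒ f(k) = k.
R(k) = B(k−1)·f(k)/C(k) = k*(k + 2); s_k = R·t_k = -k/(k + 1).
Verify: -1/(k**2 + 3*k + 2) matches t_k.

s_k = -k/(k + 1)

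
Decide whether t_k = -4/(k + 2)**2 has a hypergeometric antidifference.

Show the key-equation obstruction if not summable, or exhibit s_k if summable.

No; the coefficient equations for f are inconsistent.

Step 1: r(k) = (k + 2)**2/(k + 3)**2.
Factor: A=k**2 + 4*k + 4; B=k**2 + 6*k + 9; C=1.
Key eq: (k**2 + 4*k + 4)·f(k+1) = (k**2 + 4*k + 4)·f(k) + (1).
deg f ≤ 0 (via 2,2,0).
Generic f = c0 gives residual -1; -1 = 0 cannot hold, so t_k is not Gosper-summable.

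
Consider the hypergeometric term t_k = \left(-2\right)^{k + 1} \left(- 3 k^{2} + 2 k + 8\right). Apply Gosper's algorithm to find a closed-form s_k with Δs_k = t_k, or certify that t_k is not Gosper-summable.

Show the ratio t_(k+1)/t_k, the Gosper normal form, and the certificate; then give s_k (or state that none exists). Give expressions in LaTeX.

s_k = \left(-2\right)^{k + 1} \left(k^{2} - 2 k - 2\right)

t_(k+1)/t_k = 2*(-3*k**2 - 4*k + 7)/(3*k**2 - 2*k - 8).
A = -2, B = 1, C = k**2 - 2*k/3 - 8/3.
Need (-2)·f(k+1) − (1)·f(k) = k**2 - 2*k/3 - 8/3.
Degrees (0,0,2) ⇒ d ≤ 2.
A polynomial solution: f(k) = -(k**2 - 2*k - 2)/3.
Certificate R = B(k−1)f/C = -(k**2 - 2*k - 2)/((k - 2)*(3*k + 4)) gives s_k = (-2)**(k + 1)*(k**2 - 2*k - 2).
Check: Δs_k = (-2)**(k + 1)*(-3*k**2 + 2*k + 8). ✓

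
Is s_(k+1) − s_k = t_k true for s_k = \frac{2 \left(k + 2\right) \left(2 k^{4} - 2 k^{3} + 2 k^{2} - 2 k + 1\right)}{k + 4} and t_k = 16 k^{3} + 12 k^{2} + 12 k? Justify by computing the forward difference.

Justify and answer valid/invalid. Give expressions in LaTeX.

Invalid: residual \frac{4 \left(- 6 k^{4} - 40 k^{3} - 28 k^{2} - 26 k + 1\right)}{k^{2} + 9 k + 20} ≠ 0.

s_(k+1) = 2*(2*k**5 + 12*k**4 + 26*k**3 + 28*k**2 + 13*k + 3)/(k + 5)
s_(k+1) − s_k = 4*(4*k**5 + 33*k**4 + 70*k**3 + 59*k**2 + 34*k + 1)/(k**2 + 9*k + 20)
(s_(k+1) − s_k) − t_k = 4*(-6*k**4 - 40*k**3 - 28*k**2 - 26*k + 1)/(k**2 + 9*k + 20)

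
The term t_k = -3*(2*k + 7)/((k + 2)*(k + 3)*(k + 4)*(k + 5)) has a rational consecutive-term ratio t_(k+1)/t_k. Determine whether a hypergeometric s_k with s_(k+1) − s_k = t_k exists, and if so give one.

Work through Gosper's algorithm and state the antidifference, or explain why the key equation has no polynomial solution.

r(k) = (k + 2)*(2*k + 9)/((k + 6)*(2*k + 7)) after simplifying.
A = k + 2, B = k + 6, C = k + 7/2.
Set up (k + 2)·f(k+1) − (k + 5)·f(k) − (k + 7/2) = 0.
Degrees (1,1,1) ⇒ d ≤ 3.
Solve for f: f(k) = k*(k + 3)*(k + 6)/16 (degree 3 ≤ 3).
R(k) = B(k−1)·f(k)/C(k) = k*(k + 3)*(k + 5)*(k + 6)/(8*(2*k + 7)); s_k = R·t_k = 3*k*(-k - 6)/(8*(k**2 + 6*k + 8)).
Δs = 3*(-2*k - 7)/(k**4 + 14*k**3 + 71*k**2 + 154*k + 120), as required.

s_k = 3*k*(-k - 6)/(8*(k**2 + 6*k + 8))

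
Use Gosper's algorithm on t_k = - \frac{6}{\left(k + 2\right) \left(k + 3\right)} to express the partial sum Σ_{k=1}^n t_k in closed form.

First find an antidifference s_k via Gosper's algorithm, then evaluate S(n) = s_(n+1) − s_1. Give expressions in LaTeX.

r(k) = (k + 2)/(k + 4) after simplifying.
So A=k + 2 and B=k + 4, with C=1.
f must satisfy (k + 2)·f(k+1) − (k + 3)·f(k) = 1.
Degrees (1,1,0) ⇒ d ≤ 1.
Solve for f: f(k) = k/2 (degree 1 ≤ 1).
Certificate R = B(k−1)f/C = k*(k + 3)/2 gives s_k = -3*k/(k + 2).
Check: Δs_k = -6/(k**2 + 5*k + 6). ✓
Evaluate: s_(n+1) = 3*(-n - 1)/(n + 3); subtract s_(1) = -1 ⇒ S(n) = -2*n/(n + 3).

S(n) = - \frac{2 n}{n + 3}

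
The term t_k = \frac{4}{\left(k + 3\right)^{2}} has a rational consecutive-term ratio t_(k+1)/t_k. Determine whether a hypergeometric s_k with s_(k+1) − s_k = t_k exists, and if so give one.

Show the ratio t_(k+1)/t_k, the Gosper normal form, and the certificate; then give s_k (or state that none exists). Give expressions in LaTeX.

no hypergeometric antidifference exists

Ratio r(k) = (k + 3)**2/(k + 4)**2.
Take A(k)=k**2 + 6*k + 9, B(k)=k**2 + 8*k + 16, C(k)=1.
f must satisfy (k**2 + 6*k + 9)·f(k+1) − (k**2 + 6*k + 9)·f(k) = 1.
From deg A=2, deg B=2, deg C=0: d=0.
Write f(k) = c0. Then LHS − RHS = -1, requiring -1 = 0: contradictory. No certificate.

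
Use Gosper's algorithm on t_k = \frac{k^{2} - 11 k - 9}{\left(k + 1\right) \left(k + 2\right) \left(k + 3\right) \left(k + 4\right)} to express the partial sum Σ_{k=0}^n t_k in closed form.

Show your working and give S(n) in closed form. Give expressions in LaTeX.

Ratio r(k) = (k + 1)*(11*k - (k + 1)**2 + 20)/((k + 5)*(-k**2 + 11*k + 9)).
A = k + 1, B = k + 5, C = k**2 - 11*k - 9.
Key eq: (k + 1)·f(k+1) = (k + 4)·f(k) + (k**2 - 11*k - 9).
From deg A=1, deg B=1, deg C=2: d=3.
Solve for f: f(k) = -k*(2*k**2 + 15*k + 10)/3 (degree 3 ≤ 3).
Get s_k = R·t_k = k*(-2*k**2 - 15*k - 10)/(3*(k + 1)*(k + 2)*(k + 3)) with R(k) = B(k−1)f(k)/C(k) = -k*(k + 4)*(2*k**2 + 15*k + 10)/(3*(k**2 - 11*k - 9)).
s_(k+1) − s_k = (k**2 - 11*k - 9)/(k**4 + 10*k**3 + 35*k**2 + 50*k + 24) = t_k.
Evaluate: s_(n+1) = (-2*n**3 - 21*n**2 - 46*n - 27)/(3*(n**3 + 9*n**2 + 26*n + 24)); subtract s_(0) = 0 ⇒ S(n) = (-2*n**3 - 21*n**2 - 46*n - 27)/(3*(n**3 + 9*n**2 + 26*n + 24)).

S(n) = \frac{- 2 n^{3} - 21 n^{2} - 46 n - 27}{3 \left(n^{3} + 9 n^{2} + 26 n + 24\right)}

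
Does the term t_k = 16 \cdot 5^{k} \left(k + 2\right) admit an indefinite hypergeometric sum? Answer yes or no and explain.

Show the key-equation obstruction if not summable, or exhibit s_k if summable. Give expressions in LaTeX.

Yes. s_k = 5^{k} \left(4 k + 3\right).

t_(k+1)/t_k = 5*(k + 3)/(k + 2).
A = 5, B = 1, C = k + 2.
Key eq: (5)·f(k+1) = (1)·f(k) + (k + 2).
deg f ≤ 1 (via 0,0,1).
Coefficient equations give f(k) = (4*k + 3)/16.
Certificate R = B(k−1)f/C = (4*k + 3)/(16*(k + 2)) gives s_k = 5**k*(4*k + 3).
Δs = 16*5**k*(k + 2), as required.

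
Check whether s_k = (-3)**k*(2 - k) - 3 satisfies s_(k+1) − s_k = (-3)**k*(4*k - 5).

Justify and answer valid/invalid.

s_(k+1) = 3*(-3)**k*(k - 1) - 3
s_(k+1) − s_k = (-3)**k*(4*k - 5)
(s_(k+1) − s_k) − t_k = 0

valid; difference matches t_k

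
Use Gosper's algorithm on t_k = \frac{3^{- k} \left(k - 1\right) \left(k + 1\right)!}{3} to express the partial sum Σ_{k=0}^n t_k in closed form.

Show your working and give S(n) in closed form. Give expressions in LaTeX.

S(n) = -1 + \frac{3^{- n} \left(n + 2\right)!}{3}

Compute t_(k+1)/t_k: get k*(k + 2)/(3*(k - 1)).
So A=k/3 + 2/3 and B=1, with C=k - 1.
Set up (k/3 + 2/3)·f(k+1) − (1)·f(k) − (k - 1) = 0.
Bound: deg f ≤ 0.
A polynomial solution: f(k) = 3.
Then R = B(k−1)f/C = 3/(k - 1), so s_k = R(k)·t_k = factorial(k + 1)/3**k.
Verify: (k - 1)*factorial(k + 1)/(3*3**k) matches t_k.
Telescope: S(n) = s_(n+1) − s_(0) = 3**(-n - 1)*factorial(n + 2) − (1) = -1 + factorial(n + 2)/(3*3**n).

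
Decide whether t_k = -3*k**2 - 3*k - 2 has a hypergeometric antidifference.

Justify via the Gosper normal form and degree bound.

The ratio is (3*k**2 + 9*k + 8)/(3*k**2 + 3*k + 2).
Take A(k)=1, B(k)=1, C(k)=k**2 + k + 2/3.
Need (1)·f(k+1) − (1)·f(k) = k**2 + k + 2/3.
Bound: deg f ≤ 3.
Coefficient equations give f(k) = k*(k**2 + 1)/3.
Then R = B(k−1)f/C = k*(k**2 + 1)/(3*k**2 + 3*k + 2), so s_k = R(k)·t_k = -k**3 - k.
Verify: k**3 - (k + 1)**3 - 1 matches t_k.

Yes. s_k = -k**3 - k.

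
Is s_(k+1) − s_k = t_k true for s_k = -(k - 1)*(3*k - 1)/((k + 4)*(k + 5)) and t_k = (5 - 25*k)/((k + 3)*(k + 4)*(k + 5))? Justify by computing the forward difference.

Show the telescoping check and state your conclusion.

Invalid: residual 2*(-3*k**2 + 29*k - 6)/(k**4 + 18*k**3 + 119*k**2 + 342*k + 360) ≠ 0.

s_(k+1) = -k*(3*k + 2)/((k + 5)*(k + 6))
s_(k+1) − s_k = (6 - 31*k)/(k**3 + 15*k**2 + 74*k + 120)
(s_(k+1) − s_k) − t_k = 2*(-3*k**2 + 29*k - 6)/(k**4 + 18*k**3 + 119*k**2 + 342*k + 360)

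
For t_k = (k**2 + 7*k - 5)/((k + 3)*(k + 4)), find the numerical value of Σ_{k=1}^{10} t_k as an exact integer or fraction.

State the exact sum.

Ratio r(k) = (k + 3)*(7*k + (k + 1)**2 + 2)/((k + 5)*(k**2 + 7*k - 5)).
So A=k + 3 and B=k + 5, with C=k**2 + 7*k - 5.
Set up (k + 3)·f(k+1) − (k + 4)·f(k) − (k**2 + 7*k - 5) = 0.
Bound: deg f ≤ 2.
Match coefficients ⇒ f(k) = k*(3*k - 8)/3.
So s_k = (B(k−1)f/C)·t_k = (k*(k + 4)*(3*k - 8)/(3*(k**2 + 7*k - 5)))·t_k = k*(3*k - 8)/(3*(k + 3)).
Check: Δs_k = (k**2 + 7*k - 5)/(k**2 + 7*k + 12). ✓
Evaluate s at k=11 and k=1: 275/42 and -5/12; difference 195/28.

Σ = 195/28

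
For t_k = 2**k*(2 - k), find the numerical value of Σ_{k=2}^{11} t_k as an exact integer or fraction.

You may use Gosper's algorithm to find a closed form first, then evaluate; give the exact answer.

Compute t_(k+1)/t_k: get 2*(k - 1)/(k - 2).
Gosper form: A/B · C(k+1)/C(k) with A=2, B=1, C=k - 2.
Key eq: (2)·f(k+1) = (1)·f(k) + (k - 2).
Bound: deg f ≤ 1.
A polynomial solution: f(k) = k - 4.
Then R = B(k−1)f/C = (k - 4)/(k - 2), so s_k = R(k)·t_k = 2**k*(4 - k).
Δs = 2**k*(2 - k), as required.
Evaluate s at k=12 and k=2: -32768 and 8; difference -32776.

Σ = -32776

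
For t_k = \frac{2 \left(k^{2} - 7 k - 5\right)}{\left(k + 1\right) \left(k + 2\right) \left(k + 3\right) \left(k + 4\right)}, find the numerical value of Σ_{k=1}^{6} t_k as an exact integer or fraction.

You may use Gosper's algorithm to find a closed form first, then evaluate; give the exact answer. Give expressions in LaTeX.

Σ = -41/120

Ratio r(k) = (k + 1)*(7*k - (k + 1)**2 + 12)/((k + 5)*(-k**2 + 7*k + 5)).
So A=k + 1 and B=k + 5, with C=k**2 - 7*k - 5.
Set up (k + 1)·f(k+1) − (k + 4)·f(k) − (k**2 - 7*k - 5) = 0.
deg f ≤ 3 (via 1,1,2).
Solving with deg f ≤ 3: f(k) = -k*(k**2 + 9*k + 5)/3.
R(k) = B(k−1)·f(k)/C(k) = -k*(k + 4)*(k**2 + 9*k + 5)/(3*(k**2 - 7*k - 5)); s_k = R·t_k = 2*k*(-k**2 - 9*k - 5)/(3*(k + 1)*(k + 2)*(k + 3)).
s_(k+1) − s_k = 2*(k**2 - 7*k - 5)/(k**4 + 10*k**3 + 35*k**2 + 50*k + 24) = t_k.
Σ_(k=1)^(6) t_k = s_(7) − s_(1) = -91/120 − (-5/12) = -41/120.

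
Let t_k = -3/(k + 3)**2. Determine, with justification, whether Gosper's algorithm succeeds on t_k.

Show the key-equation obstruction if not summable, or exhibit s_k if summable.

No — key equation has no polynomial f.

r(k) = (k + 3)**2/(k + 4)**2 after simplifying.
Take A(k)=k**2 + 6*k + 9, B(k)=k**2 + 8*k + 16, C(k)=1.
Set up (k**2 + 6*k + 9)·f(k+1) − (k**2 + 6*k + 9)·f(k) − (1) = 0.
Bound: deg f ≤ 0.
Write f(k) = c0. Then LHS − RHS = -1, requiring -1 = 0: contradictory. No certificate.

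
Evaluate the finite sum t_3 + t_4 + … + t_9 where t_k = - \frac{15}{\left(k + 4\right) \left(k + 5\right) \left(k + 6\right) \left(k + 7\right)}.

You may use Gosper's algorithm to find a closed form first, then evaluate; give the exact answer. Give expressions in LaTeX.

Ratio r(k) = (k + 4)/(k + 8).
Take A(k)=k + 4, B(k)=k + 8, C(k)=1.
f must satisfy (k + 4)·f(k+1) − (k + 7)·f(k) = 1.
From deg A=1, deg B=1, deg C=0: d=3.
A polynomial solution: f(k) = k*(k**2 + 15*k + 74)/360.
So s_k = (B(k−1)f/C)·t_k = (k*(k + 7)*(k**2 + 15*k + 74)/360)·t_k = k*(-k**2 - 15*k - 74)/(24*(k + 4)*(k + 5)*(k + 6)).
Δs = -15/(k**4 + 22*k**3 + 179*k**2 + 638*k + 840), as required.
Evaluate s at k=10 and k=3: -9/224 and -2/63; difference -17/2016.

Σ = -17/2016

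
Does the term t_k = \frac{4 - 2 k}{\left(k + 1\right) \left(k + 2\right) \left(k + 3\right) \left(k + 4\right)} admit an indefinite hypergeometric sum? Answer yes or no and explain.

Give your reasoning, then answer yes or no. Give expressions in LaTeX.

Yes. s_k = \frac{k \left(k^{2} + 6 k + 17\right)}{6 \left(k + 1\right) \left(k + 2\right) \left(k + 3\right)}.

The ratio is (k - 1)*(k + 1)/((k - 2)*(k + 5)).
Normal form (A,B,C) = (k + 1, k + 5, k - 2).
Key eq: (k + 1)·f(k+1) = (k + 4)·f(k) + (k - 2).
Degrees (1,1,1) ⇒ d ≤ 3.
A polynomial solution: f(k) = -k*(k**2 + 6*k + 17)/12.
So s_k = (B(k−1)f/C)·t_k = (-k*(k + 4)*(k**2 + 6*k + 17)/(12*(k - 2)))·t_k = k*(k**2 + 6*k + 17)/(6*(k + 1)*(k + 2)*(k + 3)).
Check: Δs_k = 2*(2 - k)/(k**4 + 10*k**3 + 35*k**2 + 50*k + 24). ✓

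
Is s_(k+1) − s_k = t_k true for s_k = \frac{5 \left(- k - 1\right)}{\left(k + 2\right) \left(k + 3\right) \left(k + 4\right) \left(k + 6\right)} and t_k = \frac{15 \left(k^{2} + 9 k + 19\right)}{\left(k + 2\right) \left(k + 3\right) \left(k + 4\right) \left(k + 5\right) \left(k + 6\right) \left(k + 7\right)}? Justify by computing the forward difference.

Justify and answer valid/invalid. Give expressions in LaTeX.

Invalid: residual \frac{10 \left(- 4 k - 23\right)}{k^{6} + 27 k^{5} + 295 k^{4} + 1665 k^{3} + 5104 k^{2} + 8028 k + 5040} ≠ 0.

s_(k+1) = 5*(-k - 2)/((k + 3)*(k + 4)*(k + 5)*(k + 7))
s_(k+1) − s_k = 5*(3*k**2 + 19*k + 11)/(k**6 + 27*k**5 + 295*k**4 + 1665*k**3 + 5104*k**2 + 8028*k + 5040)
(s_(k+1) − s_k) − t_k = 10*(-4*k - 23)/(k**6 + 27*k**5 + 295*k**4 + 1665*k**3 + 5104*k**2 + 8028*k + 5040)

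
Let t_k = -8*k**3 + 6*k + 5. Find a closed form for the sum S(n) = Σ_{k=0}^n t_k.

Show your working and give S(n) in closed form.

t_(k+1)/t_k = (6*k - 8*(k + 1)**3 + 11)/(-8*k**3 + 6*k + 5).
Factor: A=1; B=1; C=k**3 - 3*k/4 - 5/8.
Solve (1)·f(k+1) − (1)·f(k) = k**3 - 3*k/4 - 5/8.
d = 4 from the (0,0,3) case.
Solve for f: f(k) = k*(2*k**3 - 4*k**2 - k - 2)/8 (degree 4 ≤ 4).
Get s_k = R·t_k = k*(-2*k**3 + 4*k**2 + k + 2) with R(k) = B(k−1)f(k)/C(k) = k*(2*k**3 - 4*k**2 - k - 2)/(8*k**3 - 6*k - 5).
Check: Δs_k = -8*k**3 + 6*k + 5. ✓
Telescope: S(n) = s_(n+1) − s_(0) = -2*n**4 - 4*n**3 + n**2 + 8*n + 5 − (0) = -2*n**4 - 4*n**3 + n**2 + 8*n + 5.

S(n) = -2*n**4 - 4*n**3 + n**2 + 8*n + 5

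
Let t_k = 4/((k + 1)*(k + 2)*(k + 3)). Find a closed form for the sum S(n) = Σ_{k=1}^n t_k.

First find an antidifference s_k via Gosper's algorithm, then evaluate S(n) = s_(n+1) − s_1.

The ratio is (k + 1)/(k + 4).
So A=k + 1 and B=k + 4, with C=1.
Need (k + 1)·f(k+1) − (k + 3)·f(k) = 1.
Bound: deg f ≤ 2.
Coefficient equations give f(k) = k*(k + 3)/4.
Get s_k = R·t_k = k*(k + 3)/((k + 1)*(k + 2)) with R(k) = B(k−1)f(k)/C(k) = k*(k + 3)**2/4.
Δs = 4/(k**3 + 6*k**2 + 11*k + 6), as required.
s_(n+1) = (n**2 + 5*n + 4)/(n**2 + 5*n + 6) and s_(1) = 2/3, so S(n) = n*(n + 5)/(3*(n**2 + 5*n + 6)).

S(n) = n*(n + 5)/(3*(n**2 + 5*n + 6))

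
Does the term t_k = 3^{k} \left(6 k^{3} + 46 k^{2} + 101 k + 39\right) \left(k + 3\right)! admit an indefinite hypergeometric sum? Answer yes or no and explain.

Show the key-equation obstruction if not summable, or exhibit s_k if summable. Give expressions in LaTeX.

r(k) = 3*(6*k**4 + 88*k**3 + 467*k**2 + 1036*k + 768)/(6*k**3 + 46*k**2 + 101*k + 39) after simplifying.
So A=3*k + 12 and B=1, with C=k**3 + 23*k**2/3 + 101*k/6 + 13/2.
Solve (3*k + 12)·f(k+1) − (1)·f(k) = k**3 + 23*k**2/3 + 101*k/6 + 13/2.
Degrees (1,0,3) ⇒ d ≤ 2.
Coefficient equations give f(k) = (2*k**2 + 4*k - 3)/6.
Certificate R = B(k−1)f/C = (2*k**2 + 4*k - 3)/(6*k**3 + 46*k**2 + 101*k + 39) gives s_k = 3**k*(2*k**2 + 4*k - 3)*factorial(k + 3).
Verify: 3**k*(6*k**3 + 46*k**2 + 101*k + 39)*factorial(k + 3) matches t_k.

Yes. s_k = 3^{k} \left(2 k^{2} + 4 k - 3\right) \left(k + 3\right)!.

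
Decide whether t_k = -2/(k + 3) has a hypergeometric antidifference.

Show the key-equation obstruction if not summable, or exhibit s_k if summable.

No. Not Gosper-summable.

Step 1: r(k) = (k + 3)/(k + 4).
So A=k + 3 and B=k + 4, with C=1.
Solve (k + 3)·f(k+1) − (k + 3)·f(k) = 1.
deg f ≤ 0 (via 1,1,0).
Generic f = c0 gives residual -1; -1 = 0 cannot hold, so t_k is not Gosper-summable.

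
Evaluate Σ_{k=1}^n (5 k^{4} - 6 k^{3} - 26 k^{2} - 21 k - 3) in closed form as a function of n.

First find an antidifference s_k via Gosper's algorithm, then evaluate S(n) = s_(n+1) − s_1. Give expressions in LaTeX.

The ratio is (5*k**4 + 14*k**3 - 14*k**2 - 71*k - 51)/(5*k**4 - 6*k**3 - 26*k**2 - 21*k - 3).
So A=1 and B=1, with C=k**4 - 6*k**3/5 - 26*k**2/5 - 21*k/5 - 3/5.
Set up (1)·f(k+1) − (1)·f(k) − (k**4 - 6*k**3/5 - 26*k**2/5 - 21*k/5 - 3/5) = 0.
From deg A=0, deg B=0, deg C=4: d=5.
Match coefficients ⇒ f(k) = k*(k**4 - 4*k**3 - 4*k**2 + k + 3)/5.
So s_k = (B(k−1)f/C)·t_k = (k*(k**4 - 4*k**3 - 4*k**2 + k + 3)/(5*k**4 - 6*k**3 - 26*k**2 - 21*k - 3))·t_k = k*(k**4 - 4*k**3 - 4*k**2 + k + 3).
Verify: 5*k**4 - 6*k**3 - 26*k**2 - 21*k - 3 matches t_k.
Σ_(k=1)^n t_k = s_(n+1) − s_(1) = (n**5 + n**4 - 10*n**3 - 25*n**2 - 18*n - 3) − (-3), i.e. n*(n**4 + n**3 - 10*n**2 - 25*n - 18).

S(n) = n \left(n^{4} + n^{3} - 10 n^{2} - 25 n - 18\right)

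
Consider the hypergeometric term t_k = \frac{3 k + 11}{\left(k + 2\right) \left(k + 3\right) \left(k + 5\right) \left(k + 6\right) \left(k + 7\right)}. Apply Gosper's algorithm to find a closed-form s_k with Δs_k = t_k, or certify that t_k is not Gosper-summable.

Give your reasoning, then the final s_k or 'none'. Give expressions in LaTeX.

s_k = \frac{k \left(k^{2} + 13 k + 52\right)}{60 \left(k^{3} + 13 k^{2} + 52 k + 60\right)}

The ratio is (k + 2)*(k + 5)*(3*k + 14)/((k + 4)*(k + 8)*(3*k + 11)).
Factor: A=k + 2; B=k + 8; C=k**2 + 23*k/3 + 44/3.
Need (k + 2)·f(k+1) − (k + 7)·f(k) = k**2 + 23*k/3 + 44/3.
From deg A=1, deg B=1, deg C=2: d=5.
Solving with deg f ≤ 5: f(k) = k*(k + 3)*(k + 4)*(k**2 + 13*k + 52)/180.
Then R = B(k−1)f/C = k*(k + 3)*(k + 7)*(k**2 + 13*k + 52)/(60*(3*k + 11)), so s_k = R(k)·t_k = k*(k**2 + 13*k + 52)/(60*(k**3 + 13*k**2 + 52*k + 60)).
s_(k+1) − s_k = (3*k + 11)/(k**5 + 23*k**4 + 203*k**3 + 853*k**2 + 1692*k + 1260) = t_k.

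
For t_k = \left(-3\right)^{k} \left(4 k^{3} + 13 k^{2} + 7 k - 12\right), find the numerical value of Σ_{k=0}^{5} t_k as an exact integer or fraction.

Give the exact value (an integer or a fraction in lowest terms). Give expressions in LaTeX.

Step 1: r(k) = 3*(-4*k**3 - 25*k**2 - 45*k - 12)/(4*k**3 + 13*k**2 + 7*k - 12).
A = -3, B = 1, C = k**3 + 13*k**2/4 + 7*k/4 - 3.
Solve (-3)·f(k+1) − (1)·f(k) = k**3 + 13*k**2/4 + 7*k/4 - 3.
deg f ≤ 3 (via 0,0,3).
Solving with deg f ≤ 3: f(k) = -(k**3 + k**2 - 2*k - 3)/4.
Certificate R = B(k−1)f/C = -(k**3 + k**2 - 2*k - 3)/(4*k**3 + 13*k**2 + 7*k - 12) gives s_k = (-3)**k*(-k**3 - k**2 + 2*k + 3).
s_(k+1) − s_k = (-3)**k*(4*k**3 + 13*k**2 + 7*k - 12) = t_k.
Telescoping: Σ = s_(6) − s_(0) = -172773 − (3) = -172776.

Σ = -172776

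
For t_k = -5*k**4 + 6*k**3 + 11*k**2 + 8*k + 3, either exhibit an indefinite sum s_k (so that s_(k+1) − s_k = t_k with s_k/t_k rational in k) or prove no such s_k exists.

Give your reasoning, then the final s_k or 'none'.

s_k = -k**5 + 4*k**4 - k**3 + k

Ratio r(k) = (5*k**4 + 14*k**3 + k**2 - 28*k - 23)/(5*k**4 - 6*k**3 - 11*k**2 - 8*k - 3).
So A=1 and B=1, with C=k**4 - 6*k**3/5 - 11*k**2/5 - 8*k/5 - 3/5.
Solve (1)·f(k+1) − (1)·f(k) = k**4 - 6*k**3/5 - 11*k**2/5 - 8*k/5 - 3/5.
Degrees (0,0,4) ⇒ d ≤ 5.
Solve for f: f(k) = k*(k**4 - 4*k**3 + k**2 - 1)/5 (degree 5 ≤ 5).
Get s_k = R·t_k = -k**5 + 4*k**4 - k**3 + k with R(k) = B(k−1)f(k)/C(k) = k*(k**4 - 4*k**3 + k**2 - 1)/(5*k**4 - 6*k**3 - 11*k**2 - 8*k - 3).
Δs = -5*k**4 + 6*k**3 + 11*k**2 + 8*k + 3, as required.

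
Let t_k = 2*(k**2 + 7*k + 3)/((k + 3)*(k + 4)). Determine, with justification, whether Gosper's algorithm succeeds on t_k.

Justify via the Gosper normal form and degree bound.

Yes. s_k = 2*k**2/(k + 3).

r(k) = (k + 3)*(7*k + (k + 1)**2 + 10)/((k + 5)*(k**2 + 7*k + 3)) after simplifying.
Normal form (A,B,C) = (k + 3, k + 5, k**2 + 7*k + 3).
Set up (k + 3)·f(k+1) − (k + 4)·f(k) − (k**2 + 7*k + 3) = 0.
Bound: deg f ≤ 2.
Match coefficients ⇒ f(k) = k**2.
So s_k = (B(k−1)f/C)·t_k = (k**2*(k + 4)/(k**2 + 7*k + 3))·t_k = 2*k**2/(k + 3).
Verify: 2*(k**2 + 7*k + 3)/(k**2 + 7*k + 12) matches t_k.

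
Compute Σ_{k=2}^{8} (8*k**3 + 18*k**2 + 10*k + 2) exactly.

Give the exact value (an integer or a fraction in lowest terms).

Compute t_(k+1)/t_k: get (4*k**3 + 21*k**2 + 35*k + 19)/(4*k**3 + 9*k**2 + 5*k + 1).
Gosper form: A/B · C(k+1)/C(k) with A=1, B=1, C=k**3 + 9*k**2/4 + 5*k/4 + 1/4.
Solve (1)·f(k+1) − (1)·f(k) = k**3 + 9*k**2/4 + 5*k/4 + 1/4.
d = 4 from the (0,0,3) case.
Solving with deg f ≤ 4: f(k) = k**2*(k**2 + k - 1)/4.
R(k) = B(k−1)·f(k)/C(k) = k**2*(k**2 + k - 1)/(4*k**3 + 9*k**2 + 5*k + 1); s_k = R·t_k = 2*k**2*(k**2 + k - 1).
s_(k+1) − s_k = 8*k**3 + 18*k**2 + 10*k + 2 = t_k.
Evaluate s at k=9 and k=2: 14418 and 40; difference 14378.

Σ = 14378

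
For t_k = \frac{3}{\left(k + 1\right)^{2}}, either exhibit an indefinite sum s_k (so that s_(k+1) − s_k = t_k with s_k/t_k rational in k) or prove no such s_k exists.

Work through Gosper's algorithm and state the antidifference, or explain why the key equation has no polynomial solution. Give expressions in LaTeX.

Ratio r(k) = (k + 1)**2/(k + 2)**2.
Gosper form: A/B · C(k+1)/C(k) with A=k**2 + 2*k + 1, B=k**2 + 4*k + 4, C=1.
Set up (k**2 + 2*k + 1)·f(k+1) − (k**2 + 2*k + 1)·f(k) − (1) = 0.
Degrees (2,2,0) ⇒ d ≤ 0.
Write f(k) = c0. Then LHS − RHS = -1, requiring -1 = 0: contradictory. No certificate.

none — t_k is not Gosper-summable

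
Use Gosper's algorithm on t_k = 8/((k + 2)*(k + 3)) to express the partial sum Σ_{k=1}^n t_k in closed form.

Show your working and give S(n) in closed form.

S(n) = 8*n/(3*(n + 3))

Ratio r(k) = (k + 2)/(k + 4).
Take A(k)=k + 2, B(k)=k + 4, C(k)=1.
Need (k + 2)·f(k+1) − (k + 3)·f(k) = 1.
Bound: deg f ≤ 1.
A polynomial solution: f(k) = k/2.
So s_k = (B(k−1)f/C)·t_k = (k*(k + 3)/2)·t_k = 4*k/(k + 2).
s_(k+1) − s_k = 8/(k**2 + 5*k + 6) = t_k.
Evaluate: s_(n+1) = 4*(n + 1)/(n + 3); subtract s_(1) = 4/3 ⇒ S(n) = 8*n/(3*(n + 3)).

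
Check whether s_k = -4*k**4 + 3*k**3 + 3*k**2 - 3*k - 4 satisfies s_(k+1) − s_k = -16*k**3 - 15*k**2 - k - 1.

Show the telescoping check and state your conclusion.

valid; difference matches t_k

s_(k+1) = -4*k**4 - 13*k**3 - 12*k**2 - 4*k - 5
s_(k+1) − s_k = -16*k**3 - 15*k**2 - k - 1
(s_(k+1) − s_k) − t_k = 0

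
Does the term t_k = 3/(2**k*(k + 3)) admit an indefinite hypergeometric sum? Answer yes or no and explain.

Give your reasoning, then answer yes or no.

t_(k+1)/t_k = (k + 3)/(2*(k + 4)).
Factor: A=k/2 + 3/2; B=k + 4; C=1.
Solve (k/2 + 3/2)·f(k+1) − (k + 3)·f(k) = 1.
Bound: deg f ≤ -1.
Negative degree bound (-1): no f exists, t_k not Gosper-summable.

No. Not Gosper-summable.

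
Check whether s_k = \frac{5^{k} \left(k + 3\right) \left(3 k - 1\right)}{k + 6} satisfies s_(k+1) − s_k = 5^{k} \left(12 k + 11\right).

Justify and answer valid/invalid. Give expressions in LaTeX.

Invalid: residual \frac{5^{k} \left(- 36 k^{2} - 240 k - 201\right)}{k^{2} + 13 k + 42} ≠ 0.

s_(k+1) = 5**(k + 1)*(k + 4)*(3*k + 2)/(k + 7)
s_(k+1) − s_k = 5**k*(12*k**3 + 131*k**2 + 407*k + 261)/(k**2 + 13*k + 42)
(s_(k+1) − s_k) − t_k = 5**k*(-36*k**2 - 240*k - 201)/(k**2 + 13*k + 42)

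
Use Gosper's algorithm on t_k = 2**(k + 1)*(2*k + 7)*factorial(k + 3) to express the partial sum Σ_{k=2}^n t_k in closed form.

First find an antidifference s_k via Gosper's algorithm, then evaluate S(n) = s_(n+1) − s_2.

r(k) = 2*(k + 4)*(2*k + 9)/(2*k + 7) after simplifying.
Factor: A=2*k + 8; B=1; C=k + 7/2.
f must satisfy (2*k + 8)·f(k+1) − (1)·f(k) = k + 7/2.
Degrees (1,0,1) ⇒ d ≤ 0.
Solve for f: f(k) = 1/2 (degree 0 ≤ 0).
Then R = B(k−1)f/C = 1/(2*k + 7), so s_k = R(k)·t_k = 2**(k + 1)*factorial(k + 3).
Check: Δs_k = 2**(k + 1)*(2*k + 7)*factorial(k + 3). ✓
s_(n+1) = 2**(n + 2)*factorial(n + 4) and s_(2) = 960, so S(n) = 4*2**n*factorial(n + 4) - 960.

S(n) = 4*2**n*factorial(n + 4) - 960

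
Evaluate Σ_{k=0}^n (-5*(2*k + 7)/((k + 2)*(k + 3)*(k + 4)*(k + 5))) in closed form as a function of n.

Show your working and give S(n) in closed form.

Compute t_(k+1)/t_k: get (k + 2)*(2*k + 9)/((k + 6)*(2*k + 7)).
Normal form (A,B,C) = (k + 2, k + 6, k + 7/2).
Set up (k + 2)·f(k+1) − (k + 5)·f(k) − (k + 7/2) = 0.
d = 3 from the (1,1,1) case.
A polynomial solution: f(k) = k*(k + 3)*(k + 6)/16.
Get s_k = R·t_k = 5*k*(-k - 6)/(8*(k**2 + 6*k + 8)) with R(k) = B(k−1)f(k)/C(k) = k*(k + 3)*(k + 5)*(k + 6)/(8*(2*k + 7)).
s_(k+1) − s_k = 5*(-2*k - 7)/(k**4 + 14*k**3 + 71*k**2 + 154*k + 120) = t_k.
Σ_(k=0)^n t_k = s_(n+1) − s_(0) = (5*(-n**2 - 8*n - 7)/(8*(n**2 + 8*n + 15))) − (0), i.e. 5*(-n**2 - 8*n - 7)/(8*(n**2 + 8*n + 15)).

S(n) = 5*(-n**2 - 8*n - 7)/(8*(n**2 + 8*n + 15))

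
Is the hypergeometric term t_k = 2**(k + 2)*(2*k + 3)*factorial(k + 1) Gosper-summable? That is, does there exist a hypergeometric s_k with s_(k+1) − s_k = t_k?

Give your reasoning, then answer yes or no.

Yes. s_k = 2**(k + 2)*factorial(k + 1).

Step 1: r(k) = 2*(k + 2)*(2*k + 5)/(2*k + 3).
Take A(k)=2*k + 4, B(k)=1, C(k)=k + 3/2.
Need (2*k + 4)·f(k+1) − (1)·f(k) = k + 3/2.
From deg A=1, deg B=0, deg C=1: d=0.
Solve for f: f(k) = 1/2 (degree 0 ≤ 0).
So s_k = (B(k−1)f/C)·t_k = (1/(2*k + 3))·t_k = 2**(k + 2)*factorial(k + 1).
Check: Δs_k = 2**(k + 2)*(2*k + 3)*factorial(k + 1). ✓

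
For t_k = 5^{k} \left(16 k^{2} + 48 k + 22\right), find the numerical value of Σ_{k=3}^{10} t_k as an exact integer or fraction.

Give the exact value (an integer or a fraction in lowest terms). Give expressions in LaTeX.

Compute t_(k+1)/t_k: get 5*(8*k**2 + 40*k + 43)/(8*k**2 + 24*k + 11).
Normal form (A,B,C) = (5, 1, k**2 + 3*k + 11/8).
f must satisfy (5)·f(k+1) − (1)·f(k) = k**2 + 3*k + 11/8.
From deg A=0, deg B=0, deg C=2: d=2.
Coefficient equations give f(k) = (k + 1)*(2*k - 1)/8.
Certificate R = B(k−1)f/C = (k + 1)*(2*k - 1)/(8*k**2 + 24*k + 11) gives s_k = 2*5**k*(2*k**2 + k - 1).
Verify: 5**k*(16*k**2 + 48*k + 22) matches t_k.
Evaluate s at k=11 and k=3: 24609375000 and 5000; difference 24609370000.

Σ = 24609370000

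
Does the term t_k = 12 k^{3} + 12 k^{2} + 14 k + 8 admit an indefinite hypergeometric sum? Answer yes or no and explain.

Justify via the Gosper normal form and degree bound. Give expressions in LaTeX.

Yes. s_k = k \left(3 k^{3} - 2 k^{2} + 4 k + 3\right).

Compute t_(k+1)/t_k: get (6*k**3 + 24*k**2 + 37*k + 23)/(6*k**3 + 6*k**2 + 7*k + 4).
Gosper form: A/B · C(k+1)/C(k) with A=1, B=1, C=k**3 + k**2 + 7*k/6 + 2/3.
Key eq: (1)·f(k+1) = (1)·f(k) + (k**3 + k**2 + 7*k/6 + 2/3).
d = 4 from the (0,0,3) case.
Solve for f: f(k) = k*(3*k**3 - 2*k**2 + 4*k + 3)/12 (degree 4 ≤ 4).
R(k) = B(k−1)·f(k)/C(k) = k*(3*k**3 - 2*k**2 + 4*k + 3)/(2*(6*k**3 + 6*k**2 + 7*k + 4)); s_k = R·t_k = k*(3*k**3 - 2*k**2 + 4*k + 3).
Verify: 12*k**3 + 12*k**2 + 14*k + 8 matches t_k.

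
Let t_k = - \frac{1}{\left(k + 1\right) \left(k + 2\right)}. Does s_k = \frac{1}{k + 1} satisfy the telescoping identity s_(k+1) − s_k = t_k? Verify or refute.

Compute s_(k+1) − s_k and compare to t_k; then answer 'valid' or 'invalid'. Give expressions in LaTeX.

s_(k+1) = 1/(k + 2)
s_(k+1) − s_k = -1/((k + 1)*(k + 2))
(s_(k+1) − s_k) − t_k = 0

Valid: the claim telescopes to t_k.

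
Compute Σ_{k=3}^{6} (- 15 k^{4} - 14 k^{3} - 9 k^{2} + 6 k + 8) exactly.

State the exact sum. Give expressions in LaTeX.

Σ = -40552

Compute t_(k+1)/t_k: get (15*k**4 + 74*k**3 + 141*k**2 + 114*k + 24)/(15*k**4 + 14*k**3 + 9*k**2 - 6*k - 8).
Normal form (A,B,C) = (1, 1, k**4 + 14*k**3/15 + 3*k**2/5 - 2*k/5 - 8/15).
f must satisfy (1)·f(k+1) − (1)·f(k) = k**4 + 14*k**3/15 + 3*k**2/5 - 2*k/5 - 8/15.
Degrees (0,0,4) ⇒ d ≤ 5.
A polynomial solution: f(k) = k*(3*k**4 - 4*k**3 + k**2 - 4*k - 4)/15.
R(k) = B(k−1)·f(k)/C(k) = k*(3*k**4 - 4*k**3 + k**2 - 4*k - 4)/(15*k**4 + 14*k**3 + 9*k**2 - 6*k - 8); s_k = R·t_k = k*(-3*k**4 + 4*k**3 - k**2 + 4*k + 4).
Δs = -15*k**4 - 14*k**3 - 9*k**2 + 6*k + 8, as required.
Telescoping: Σ = s_(7) − s_(3) = -40936 − (-384) = -40552.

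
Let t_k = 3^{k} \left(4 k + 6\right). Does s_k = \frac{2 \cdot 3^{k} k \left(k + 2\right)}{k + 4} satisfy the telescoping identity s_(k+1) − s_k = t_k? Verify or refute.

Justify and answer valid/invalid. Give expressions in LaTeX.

s_(k+1) = 6*3**k*(k + 1)*(k + 3)/(k + 5)
s_(k+1) − s_k = 3**k*(4*k**3 + 34*k**2 + 94*k + 72)/(k**2 + 9*k + 20)
(s_(k+1) − s_k) − t_k = 8*3**k*(-k**2 - 5*k - 6)/(k**2 + 9*k + 20)

Invalid: residual \frac{8 \cdot 3^{k} \left(- k^{2} - 5 k - 6\right)}{k^{2} + 9 k + 20} ≠ 0.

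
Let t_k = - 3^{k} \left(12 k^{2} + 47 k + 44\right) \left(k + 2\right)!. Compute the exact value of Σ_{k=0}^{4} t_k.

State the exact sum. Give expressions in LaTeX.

Ratio r(k) = 3*(12*k**3 + 107*k**2 + 316*k + 309)/(12*k**2 + 47*k + 44).
So A=3*k + 9 and B=1, with C=k**2 + 47*k/12 + 11/3.
Key eq: (3*k + 9)·f(k+1) = (1)·f(k) + (k**2 + 47*k/12 + 11/3).
d = 1 from the (1,0,2) case.
Match coefficients ⇒ f(k) = (4*k + 1)/12.
R(k) = B(k−1)·f(k)/C(k) = (4*k + 1)/(12*k**2 + 47*k + 44); s_k = R·t_k = -3**k*(4*k + 1)*factorial(k + 2).
Δs = -3**k*(12*k**2 + 47*k + 44)*factorial(k + 2), as required.
Sum = s_(5) − s_(0); s_(5) = -25719120, s_(0) = -2 ⇒ -25719118.

Σ = -25719118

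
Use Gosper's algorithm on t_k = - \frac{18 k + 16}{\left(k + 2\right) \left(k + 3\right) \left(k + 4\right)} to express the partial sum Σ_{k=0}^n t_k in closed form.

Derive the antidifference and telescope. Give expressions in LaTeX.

Step 1: r(k) = (k + 2)*(9*k + 17)/((k + 5)*(9*k + 8)).
Normal form (A,B,C) = (k + 2, k + 5, k + 8/9).
Solve (k + 2)·f(k+1) − (k + 4)·f(k) = k + 8/9.
Degrees (1,1,1) ⇒ d ≤ 2.
Coefficient equations give f(k) = k*(13*k + 11)/54.
Then R = B(k−1)f/C = k*(k + 4)*(13*k + 11)/(6*(9*k + 8)), so s_k = R(k)·t_k = -k*(13*k + 11)/(3*(k + 2)*(k + 3)).
Verify: 2*(-9*k - 8)/(k**3 + 9*k**2 + 26*k + 24) matches t_k.
Σ_(k=0)^n t_k = s_(n+1) − s_(0) = ((-13*n**2 - 37*n - 24)/(3*(n**2 + 7*n + 12))) − (0), i.e. (-13*n**2 - 37*n - 24)/(3*(n**2 + 7*n + 12)).

S(n) = \frac{- 13 n^{2} - 37 n - 24}{3 \left(n^{2} + 7 n + 12\right)}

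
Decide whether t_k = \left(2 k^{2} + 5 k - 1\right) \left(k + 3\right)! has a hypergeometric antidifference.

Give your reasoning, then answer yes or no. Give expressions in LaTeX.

Step 1: r(k) = (k + 4)*(5*k + 2*(k + 1)**2 + 4)/(2*k**2 + 5*k - 1).
Gosper form: A/B · C(k+1)/C(k) with A=k + 4, B=1, C=k**2 + 5*k/2 - 1/2.
f must satisfy (k + 4)·f(k+1) − (1)·f(k) = k**2 + 5*k/2 - 1/2.
Degrees (1,0,2) ⇒ d ≤ 1.
Coefficient equations give f(k) = (2*k - 3)/2.
Certificate R = B(k−1)f/C = (2*k - 3)/(2*k**2 + 5*k - 1) gives s_k = (2*k - 3)*factorial(k + 3).
Check: Δs_k = (2*k**2 + 5*k - 1)*factorial(k + 3). ✓

Yes. s_k = \left(2 k - 3\right) \left(k + 3\right)!.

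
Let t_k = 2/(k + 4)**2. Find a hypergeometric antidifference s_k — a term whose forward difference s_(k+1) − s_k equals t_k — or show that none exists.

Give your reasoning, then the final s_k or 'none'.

no hypergeometric antidifference exists

Step 1: r(k) = (k + 4)**2/(k + 5)**2.
Factor: A=k**2 + 8*k + 16; B=k**2 + 10*k + 25; C=1.
f must satisfy (k**2 + 8*k + 16)·f(k+1) − (k**2 + 8*k + 16)·f(k) = 1.
deg f ≤ 0 (via 2,2,0).
Generic f = c0 gives residual -1; -1 = 0 cannot hold, so t_k is not Gosper-summable.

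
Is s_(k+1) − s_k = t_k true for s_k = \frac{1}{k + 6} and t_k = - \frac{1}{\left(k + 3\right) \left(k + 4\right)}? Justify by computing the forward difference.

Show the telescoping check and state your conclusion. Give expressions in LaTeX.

Invalid: residual \frac{6 \left(k + 5\right)}{k^{4} + 20 k^{3} + 145 k^{2} + 450 k + 504} ≠ 0.

s_(k+1) = 1/(k + 7)
s_(k+1) − s_k = -1/((k + 6)*(k + 7))
(s_(k+1) − s_k) − t_k = 6*(k + 5)/(k**4 + 20*k**3 + 145*k**2 + 450*k + 504)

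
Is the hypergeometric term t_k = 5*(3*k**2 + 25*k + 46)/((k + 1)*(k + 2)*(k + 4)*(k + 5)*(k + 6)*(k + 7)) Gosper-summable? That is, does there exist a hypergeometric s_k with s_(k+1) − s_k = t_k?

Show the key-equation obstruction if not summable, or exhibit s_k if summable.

Yes. s_k = 5*k*(k**2 + 11*k + 34)/(24*(k**3 + 11*k**2 + 34*k + 24)).

Ratio r(k) = (k + 1)*(k + 4)*(25*k + 3*(k + 1)**2 + 71)/((k + 3)*(k + 8)*(3*k**2 + 25*k + 46)).
Gosper form: A/B · C(k+1)/C(k) with A=k + 1, B=k + 8, C=k**3 + 34*k**2/3 + 121*k/3 + 46.
Solve (k + 1)·f(k+1) − (k + 7)·f(k) = k**3 + 34*k**2/3 + 121*k/3 + 46.
d = 6 from the (1,1,3) case.
Match coefficients ⇒ f(k) = k*(k + 2)*(k + 3)*(k + 5)*(k**2 + 11*k + 34)/72.
Then R = B(k−1)f/C = k*(k + 2)*(k + 5)*(k + 7)*(k**2 + 11*k + 34)/(24*(3*k**2 + 25*k + 46)), so s_k = R(k)·t_k = 5*k*(k**2 + 11*k + 34)/(24*(k**3 + 11*k**2 + 34*k + 24)).
Verify: 5*(3*k**2 + 25*k + 46)/(k**6 + 25*k**5 + 247*k**4 + 1219*k**3 + 3112*k**2 + 3796*k + 1680) matches t_k.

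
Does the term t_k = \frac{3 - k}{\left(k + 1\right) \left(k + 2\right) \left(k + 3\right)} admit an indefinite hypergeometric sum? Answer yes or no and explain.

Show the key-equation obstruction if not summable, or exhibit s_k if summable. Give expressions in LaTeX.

Ratio r(k) = (k - 2)*(k + 1)/((k - 3)*(k + 4)).
Factor: A=k + 1; B=k + 4; C=k - 3.
Solve (k + 1)·f(k+1) − (k + 3)·f(k) = k - 3.
d = 2 from the (1,1,1) case.
A polynomial solution: f(k) = -k*(k + 5)/2.
Get s_k = R·t_k = k*(k + 5)/(2*(k + 1)*(k + 2)) with R(k) = B(k−1)f(k)/C(k) = -k*(k + 3)*(k + 5)/(2*(k - 3)).
Check: Δs_k = (3 - k)/(k**3 + 6*k**2 + 11*k + 6). ✓

Yes. s_k = \frac{k \left(k + 5\right)}{2 \left(k + 1\right) \left(k + 2\right)}.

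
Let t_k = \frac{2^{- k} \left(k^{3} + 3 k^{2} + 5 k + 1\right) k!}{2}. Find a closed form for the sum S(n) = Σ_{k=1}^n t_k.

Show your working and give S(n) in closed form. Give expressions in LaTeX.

Ratio r(k) = (k**4 + 7*k**3 + 20*k**2 + 24*k + 10)/(2*(k**3 + 3*k**2 + 5*k + 1)).
Normal form (A,B,C) = (k/2 + 1/2, 1, k**3 + 3*k**2 + 5*k + 1).
f must satisfy (k/2 + 1/2)·f(k+1) − (1)·f(k) = k**3 + 3*k**2 + 5*k + 1.
deg f ≤ 2 (via 1,0,3).
Solve for f: f(k) = 2*(k**2 + 2*k + 2) (degree 2 ≤ 2).
Then R = B(k−1)f/C = 2*(k**2 + 2*k + 2)/(k**3 + 3*k**2 + 5*k + 1), so s_k = R(k)·t_k = (k**2 + 2*k + 2)*factorial(k)/2**k.
Verify: (k**3 + 3*k**2 + 5*k + 1)*factorial(k)/(2*2**k) matches t_k.
Σ_(k=1)^n t_k = s_(n+1) − s_(1) = (2**(-n - 1)*(n**2 + 4*n + 5)*factorial(n + 1)) − (5/2), i.e. 2**(-n - 1)*(-5*2**n + n**3*factorial(n) + 5*n**2*factorial(n) + 9*n*factorial(n) + 5*factorial(n)).

S(n) = 2^{- n - 1} \left(- 5 \cdot 2^{n} + n^{3} n! + 5 n^{2} n! + 9 n n! + 5 n!\right)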